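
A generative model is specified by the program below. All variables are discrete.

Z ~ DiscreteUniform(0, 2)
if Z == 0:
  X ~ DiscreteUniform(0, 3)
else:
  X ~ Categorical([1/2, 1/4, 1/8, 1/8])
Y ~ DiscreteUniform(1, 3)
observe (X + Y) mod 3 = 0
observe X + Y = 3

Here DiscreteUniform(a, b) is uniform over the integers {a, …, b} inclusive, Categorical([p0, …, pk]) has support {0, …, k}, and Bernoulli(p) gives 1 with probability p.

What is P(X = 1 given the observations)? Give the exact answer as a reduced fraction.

Enumerate traces; 9 have nonzero weight after conditioning:
  (Z=0, X=0, Y=3) weight 1/36
  (Z=0, X=1, Y=2) weight 1/36
  (Z=0, X=2, Y=1) weight 1/36
  (Z=1, X=0, Y=3) weight 1/18
  (Z=1, X=1, Y=2) weight 1/36
  (Z=1, X=2, Y=1) weight 1/72
  (Z=2, X=0, Y=3) weight 1/18
  (Z=2, X=1, Y=2) weight 1/36
  … 1 more
Group by X:
  weight(X=0) = 5/36
  weight(X=1) = 1/12
  weight(X=2) = 1/18
Total weight = 5/36 + 1/12 + 1/18 = 5/18
P(X=0 | obs) = 5/36 / 5/18 = 1/2
P(X=1 | obs) = 1/12 / 5/18 = 3/10
P(X=2 | obs) = 1/18 / 5/18 = 1/5

P(X = 1 | obs) = 3/10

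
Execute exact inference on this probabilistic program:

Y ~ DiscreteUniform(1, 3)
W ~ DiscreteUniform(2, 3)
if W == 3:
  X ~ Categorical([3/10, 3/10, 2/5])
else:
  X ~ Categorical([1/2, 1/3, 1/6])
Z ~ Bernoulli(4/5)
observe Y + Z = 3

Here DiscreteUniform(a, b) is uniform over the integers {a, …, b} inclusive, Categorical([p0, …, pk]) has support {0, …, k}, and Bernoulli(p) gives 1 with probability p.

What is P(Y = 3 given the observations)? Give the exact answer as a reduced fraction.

Enumerate traces; 12 have nonzero weight after conditioning:
  (Y=2, W=2, X=0, Z=1) weight 1/15
  (Y=2, W=2, X=1, Z=1) weight 2/45
  (Y=2, W=2, X=2, Z=1) weight 1/45
  (Y=2, W=3, X=0, Z=1) weight 1/25
  (Y=2, W=3, X=1, Z=1) weight 1/25
  (Y=2, W=3, X=2, Z=1) weight 4/75
  (Y=3, W=2, X=0, Z=0) weight 1/60
  (Y=3, W=2, X=1, Z=0) weight 1/90
  … 4 more
Group by Y:
  weight(Y=2) = 4/15
  weight(Y=3) = 1/15
Total weight = 4/15 + 1/15 = 1/3
P(Y=2 | obs) = 4/15 / 1/3 = 4/5
P(Y=3 | obs) = 1/15 / 1/3 = 1/5

P(Y = 3 | obs) = 1/5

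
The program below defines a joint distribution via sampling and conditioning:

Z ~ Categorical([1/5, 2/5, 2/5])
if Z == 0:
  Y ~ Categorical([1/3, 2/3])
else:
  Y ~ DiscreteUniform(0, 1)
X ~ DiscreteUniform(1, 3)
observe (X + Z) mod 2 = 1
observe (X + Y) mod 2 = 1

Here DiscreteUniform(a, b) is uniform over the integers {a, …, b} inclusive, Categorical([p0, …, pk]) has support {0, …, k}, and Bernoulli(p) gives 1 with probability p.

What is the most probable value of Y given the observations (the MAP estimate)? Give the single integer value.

Enumerate traces; 5 have nonzero weight after conditioning:
  (Z=0, Y=0, X=1) weight 1/45
  (Z=0, Y=0, X=3) weight 1/45
  (Z=1, Y=1, X=2) weight 1/15
  (Z=2, Y=0, X=1) weight 1/15
  (Z=2, Y=0, X=3) weight 1/15
Group by Y:
  weight(Y=0) = 8/45
  weight(Y=1) = 1/15
Total weight = 8/45 + 1/15 = 11/45
P(Y=0 | obs) = 8/45 / 11/45 = 8/11
P(Y=1 | obs) = 1/15 / 11/45 = 3/11
argmax = 0

argmax_v P(Y = v | obs) = 0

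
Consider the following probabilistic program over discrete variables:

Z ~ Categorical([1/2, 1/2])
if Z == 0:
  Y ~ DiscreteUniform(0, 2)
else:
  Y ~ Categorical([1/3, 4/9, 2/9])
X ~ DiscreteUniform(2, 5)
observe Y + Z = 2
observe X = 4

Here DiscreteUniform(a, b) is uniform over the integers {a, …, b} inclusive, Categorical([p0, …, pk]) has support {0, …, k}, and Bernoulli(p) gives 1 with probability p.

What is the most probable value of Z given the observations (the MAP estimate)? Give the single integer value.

Enumerate traces; 2 have nonzero weight after conditioning:
  (Z=0, Y=2, X=4) weight 1/24
  (Z=1, Y=1, X=4) weight 1/18
Group by Z:
  weight(Z=0) = 1/24
  weight(Z=1) = 1/18
Total weight = 1/24 + 1/18 = 7/72
P(Z=0 | obs) = 1/24 / 7/72 = 3/7
P(Z=1 | obs) = 1/18 / 7/72 = 4/7
argmax = 1

argmax_v P(Z = v | obs) = 1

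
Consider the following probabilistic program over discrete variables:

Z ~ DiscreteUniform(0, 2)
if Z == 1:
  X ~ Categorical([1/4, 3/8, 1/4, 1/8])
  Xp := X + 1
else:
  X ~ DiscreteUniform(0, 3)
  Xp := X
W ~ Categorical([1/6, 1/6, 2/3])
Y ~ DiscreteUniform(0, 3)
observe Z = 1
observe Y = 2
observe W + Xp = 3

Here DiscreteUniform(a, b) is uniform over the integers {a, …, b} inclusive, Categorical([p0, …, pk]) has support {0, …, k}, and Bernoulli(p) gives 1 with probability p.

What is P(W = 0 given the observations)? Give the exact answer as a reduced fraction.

Enumerate traces; 3 have nonzero weight after conditioning:
  (Z=1, X=0, W=2, Y=2) weight 1/72
  (Z=1, X=1, W=1, Y=2) weight 1/192
  (Z=1, X=2, W=0, Y=2) weight 1/288
Group by W:
  weight(W=0) = 1/288
  weight(W=1) = 1/192
  weight(W=2) = 1/72
Total weight = 1/288 + 1/192 + 1/72 = 13/576
P(W=0 | obs) = 1/288 / 13/576 = 2/13
P(W=1 | obs) = 1/192 / 13/576 = 3/13
P(W=2 | obs) = 1/72 / 13/576 = 8/13

P(W = 0 | obs) = 2/13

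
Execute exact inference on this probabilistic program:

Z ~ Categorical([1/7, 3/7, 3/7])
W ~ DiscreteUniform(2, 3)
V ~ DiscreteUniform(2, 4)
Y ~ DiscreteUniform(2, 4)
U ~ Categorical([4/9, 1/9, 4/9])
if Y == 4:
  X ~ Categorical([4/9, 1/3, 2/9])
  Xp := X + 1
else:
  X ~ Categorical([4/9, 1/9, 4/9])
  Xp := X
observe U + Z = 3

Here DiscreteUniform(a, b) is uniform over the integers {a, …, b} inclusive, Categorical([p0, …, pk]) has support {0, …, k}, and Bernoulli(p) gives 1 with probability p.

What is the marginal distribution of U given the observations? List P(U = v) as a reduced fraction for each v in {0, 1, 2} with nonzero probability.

Enumerate traces; 108 have nonzero weight after conditioning:
  (Z=1, W=2, V=2, Y=2, U=2, X=0) weight 8/1701
  (Z=1, W=2, V=2, Y=2, U=2, X=1) weight 2/1701
  (Z=1, W=2, V=2, Y=2, U=2, X=2) weight 8/1701
  (Z=1, W=2, V=2, Y=3, U=2, X=0) weight 8/1701
  (Z=1, W=2, V=2, Y=3, U=2, X=1) weight 2/1701
  (Z=1, W=2, V=2, Y=3, U=2, X=2) weight 8/1701
  (Z=1, W=2, V=2, Y=4, U=2, X=0) weight 8/1701
  (Z=1, W=2, V=2, Y=4, U=2, X=1) weight 2/567
  (Z=2, W=2, V=2, Y=2, U=1, X=0) weight 2/1701
  … 99 more
Group by U:
  weight(U=1) = 1/21
  weight(U=2) = 4/21
Total weight = 1/21 + 4/21 = 5/21
P(U=1 | obs) = 1/21 / 5/21 = 1/5
P(U=2 | obs) = 4/21 / 5/21 = 4/5

P(U=1) = 1/5, P(U=2) = 4/5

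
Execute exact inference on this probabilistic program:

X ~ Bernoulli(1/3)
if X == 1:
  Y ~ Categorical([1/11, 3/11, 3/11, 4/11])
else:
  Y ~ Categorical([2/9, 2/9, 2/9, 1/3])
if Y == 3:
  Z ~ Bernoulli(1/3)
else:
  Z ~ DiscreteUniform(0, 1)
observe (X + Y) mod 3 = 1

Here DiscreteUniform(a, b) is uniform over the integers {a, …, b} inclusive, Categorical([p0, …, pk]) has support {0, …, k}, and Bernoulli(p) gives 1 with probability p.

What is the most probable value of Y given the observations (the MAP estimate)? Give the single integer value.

argmax_v P(Y = v | obs) = 1

Enumerate traces; 6 have nonzero weight after conditioning:
  (X=0, Y=1, Z=0) weight 2/27
  (X=0, Y=1, Z=1) weight 2/27
  (X=1, Y=0, Z=0) weight 1/66
  (X=1, Y=0, Z=1) weight 1/66
  (X=1, Y=3, Z=0) weight 8/99
  (X=1, Y=3, Z=1) weight 4/99
Group by Y:
  weight(Y=0) = 1/33
  weight(Y=1) = 4/27
  weight(Y=3) = 4/33
Total weight = 1/33 + 4/27 + 4/33 = 89/297
P(Y=0 | obs) = 1/33 / 89/297 = 9/89
P(Y=1 | obs) = 4/27 / 89/297 = 44/89
P(Y=3 | obs) = 4/33 / 89/297 = 36/89
argmax = 1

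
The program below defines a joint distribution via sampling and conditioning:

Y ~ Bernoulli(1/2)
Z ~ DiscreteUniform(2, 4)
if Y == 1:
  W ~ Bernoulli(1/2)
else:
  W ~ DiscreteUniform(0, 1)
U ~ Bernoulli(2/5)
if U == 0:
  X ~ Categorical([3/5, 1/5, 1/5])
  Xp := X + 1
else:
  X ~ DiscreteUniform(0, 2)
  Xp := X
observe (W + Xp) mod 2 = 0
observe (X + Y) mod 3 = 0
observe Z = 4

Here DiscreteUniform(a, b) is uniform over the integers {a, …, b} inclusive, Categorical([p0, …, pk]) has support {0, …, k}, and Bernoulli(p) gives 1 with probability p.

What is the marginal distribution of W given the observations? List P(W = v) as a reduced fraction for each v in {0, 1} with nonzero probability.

P(W=0) = 5/14, P(W=1) = 9/14

Enumerate traces; 4 have nonzero weight after conditioning:
  (Y=0, Z=4, W=0, U=1, X=0) weight 1/90
  (Y=0, Z=4, W=1, U=0, X=0) weight 3/100
  (Y=1, Z=4, W=0, U=1, X=2) weight 1/90
  (Y=1, Z=4, W=1, U=0, X=2) weight 1/100
Group by W:
  weight(W=0) = 1/45
  weight(W=1) = 1/25
Total weight = 1/45 + 1/25 = 14/225
P(W=0 | obs) = 1/45 / 14/225 = 5/14
P(W=1 | obs) = 1/25 / 14/225 = 9/14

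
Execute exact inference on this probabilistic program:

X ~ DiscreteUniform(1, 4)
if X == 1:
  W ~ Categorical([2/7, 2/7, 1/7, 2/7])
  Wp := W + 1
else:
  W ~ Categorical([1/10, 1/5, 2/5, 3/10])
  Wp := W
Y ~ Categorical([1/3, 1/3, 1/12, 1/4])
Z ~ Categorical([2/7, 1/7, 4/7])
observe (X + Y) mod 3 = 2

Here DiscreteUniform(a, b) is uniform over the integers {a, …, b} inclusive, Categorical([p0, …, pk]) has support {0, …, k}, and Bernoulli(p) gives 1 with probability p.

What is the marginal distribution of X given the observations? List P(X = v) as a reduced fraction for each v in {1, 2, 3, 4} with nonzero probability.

Enumerate traces; 60 have nonzero weight after conditioning:
  (X=1, W=0, Y=1, Z=0) weight 1/147
  (X=1, W=0, Y=1, Z=1) weight 1/294
  (X=1, W=0, Y=1, Z=2) weight 2/147
  (X=1, W=1, Y=1, Z=0) weight 1/147
  (X=1, W=1, Y=1, Z=1) weight 1/294
  (X=1, W=1, Y=1, Z=2) weight 2/147
  (X=1, W=2, Y=1, Z=0) weight 1/294
  (X=1, W=2, Y=1, Z=1) weight 1/588
  (X=2, W=0, Y=0, Z=0) weight 1/420
  (X=3, W=0, Y=2, Z=0) weight 1/1680
  … 50 more
Group by X:
  weight(X=1) = 1/12
  weight(X=2) = 7/48
  weight(X=3) = 1/48
  weight(X=4) = 1/12
Total weight = 1/12 + 7/48 + 1/48 + 1/12 = 1/3
P(X=1 | obs) = 1/12 / 1/3 = 1/4
P(X=2 | obs) = 7/48 / 1/3 = 7/16
P(X=3 | obs) = 1/48 / 1/3 = 1/16
P(X=4 | obs) = 1/12 / 1/3 = 1/4

P(X=1) = 1/4, P(X=2) = 7/16, P(X=3) = 1/16, P(X=4) = 1/4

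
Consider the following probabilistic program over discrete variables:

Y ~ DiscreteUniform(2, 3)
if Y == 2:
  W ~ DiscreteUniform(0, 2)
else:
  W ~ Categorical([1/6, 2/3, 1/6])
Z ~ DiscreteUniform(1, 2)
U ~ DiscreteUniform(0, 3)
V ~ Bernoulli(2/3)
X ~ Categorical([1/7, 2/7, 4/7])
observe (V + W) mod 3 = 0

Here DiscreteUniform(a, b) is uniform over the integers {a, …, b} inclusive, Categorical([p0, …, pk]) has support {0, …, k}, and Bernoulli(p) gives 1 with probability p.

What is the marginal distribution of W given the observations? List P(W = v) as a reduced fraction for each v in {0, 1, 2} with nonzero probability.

P(W=0) = 1/3, P(W=2) = 2/3

Enumerate traces; 96 have nonzero weight after conditioning:
  (Y=2, W=0, Z=1, U=0, V=0, X=0) weight 1/1008
  (Y=2, W=0, Z=1, U=0, V=0, X=1) weight 1/504
  (Y=2, W=0, Z=1, U=0, V=0, X=2) weight 1/252
  (Y=2, W=0, Z=1, U=1, V=0, X=0) weight 1/1008
  (Y=2, W=0, Z=1, U=1, V=0, X=1) weight 1/504
  (Y=2, W=0, Z=1, U=1, V=0, X=2) weight 1/252
  (Y=2, W=0, Z=1, U=2, V=0, X=0) weight 1/1008
  (Y=2, W=0, Z=1, U=2, V=0, X=1) weight 1/504
  (Y=2, W=2, Z=1, U=0, V=1, X=0) weight 1/504
  … 87 more
Group by W:
  weight(W=0) = 1/12
  weight(W=2) = 1/6
Total weight = 1/12 + 1/6 = 1/4
P(W=0 | obs) = 1/12 / 1/4 = 1/3
P(W=2 | obs) = 1/6 / 1/4 = 2/3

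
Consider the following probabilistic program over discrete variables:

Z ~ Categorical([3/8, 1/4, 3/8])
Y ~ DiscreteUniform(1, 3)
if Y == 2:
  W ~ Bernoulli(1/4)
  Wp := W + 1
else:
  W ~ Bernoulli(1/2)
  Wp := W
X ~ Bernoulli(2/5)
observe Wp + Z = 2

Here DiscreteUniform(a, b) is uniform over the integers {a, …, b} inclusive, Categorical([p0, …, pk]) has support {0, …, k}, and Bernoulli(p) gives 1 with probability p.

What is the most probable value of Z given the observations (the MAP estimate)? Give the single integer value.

Enumerate traces; 12 have nonzero weight after conditioning:
  (Z=0, Y=2, W=1, X=0) weight 3/160
  (Z=0, Y=2, W=1, X=1) weight 1/80
  (Z=1, Y=1, W=1, X=0) weight 1/40
  (Z=1, Y=1, W=1, X=1) weight 1/60
  (Z=1, Y=2, W=0, X=0) weight 3/80
  (Z=1, Y=2, W=0, X=1) weight 1/40
  (Z=1, Y=3, W=1, X=0) weight 1/40
  (Z=1, Y=3, W=1, X=1) weight 1/60
  (Z=2, Y=1, W=0, X=0) weight 3/80
  … 3 more
Group by Z:
  weight(Z=0) = 1/32
  weight(Z=1) = 7/48
  weight(Z=2) = 1/8
Total weight = 1/32 + 7/48 + 1/8 = 29/96
P(Z=0 | obs) = 1/32 / 29/96 = 3/29
P(Z=1 | obs) = 7/48 / 29/96 = 14/29
P(Z=2 | obs) = 1/8 / 29/96 = 12/29
argmax = 1

argmax_v P(Z = v | obs) = 1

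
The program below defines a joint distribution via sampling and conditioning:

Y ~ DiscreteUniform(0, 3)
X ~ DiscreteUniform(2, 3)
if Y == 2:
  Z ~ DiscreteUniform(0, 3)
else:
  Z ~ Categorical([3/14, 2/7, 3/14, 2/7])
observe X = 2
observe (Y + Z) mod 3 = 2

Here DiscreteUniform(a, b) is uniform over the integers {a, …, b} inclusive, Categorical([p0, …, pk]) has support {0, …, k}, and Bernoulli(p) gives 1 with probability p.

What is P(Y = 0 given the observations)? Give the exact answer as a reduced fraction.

P(Y = 0 | obs) = 3/17

Enumerate traces; 5 have nonzero weight after conditioning:
  (Y=0, X=2, Z=2) weight 3/112
  (Y=1, X=2, Z=1) weight 1/28
  (Y=2, X=2, Z=0) weight 1/32
  (Y=2, X=2, Z=3) weight 1/32
  (Y=3, X=2, Z=2) weight 3/112
Group by Y:
  weight(Y=0) = 3/112
  weight(Y=1) = 1/28
  weight(Y=2) = 1/16
  weight(Y=3) = 3/112
Total weight = 3/112 + 1/28 + 1/16 + 3/112 = 17/112
P(Y=0 | obs) = 3/112 / 17/112 = 3/17
P(Y=1 | obs) = 1/28 / 17/112 = 4/17
P(Y=2 | obs) = 1/16 / 17/112 = 7/17
P(Y=3 | obs) = 3/112 / 17/112 = 3/17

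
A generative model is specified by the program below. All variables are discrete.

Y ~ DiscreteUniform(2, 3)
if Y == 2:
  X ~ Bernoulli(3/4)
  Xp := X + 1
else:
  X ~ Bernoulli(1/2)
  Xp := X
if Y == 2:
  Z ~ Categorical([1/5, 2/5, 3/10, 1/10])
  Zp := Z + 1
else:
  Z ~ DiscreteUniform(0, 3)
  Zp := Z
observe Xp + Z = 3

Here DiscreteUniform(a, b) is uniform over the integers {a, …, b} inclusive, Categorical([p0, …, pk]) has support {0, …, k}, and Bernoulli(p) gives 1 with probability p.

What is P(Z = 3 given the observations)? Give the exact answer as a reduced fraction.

Enumerate traces; 4 have nonzero weight after conditioning:
  (Y=2, X=0, Z=2) weight 3/80
  (Y=2, X=1, Z=1) weight 3/20
  (Y=3, X=0, Z=3) weight 1/16
  (Y=3, X=1, Z=2) weight 1/16
Group by Z:
  weight(Z=1) = 3/20
  weight(Z=2) = 1/10
  weight(Z=3) = 1/16
Total weight = 3/20 + 1/10 + 1/16 = 5/16
P(Z=1 | obs) = 3/20 / 5/16 = 12/25
P(Z=2 | obs) = 1/10 / 5/16 = 8/25
P(Z=3 | obs) = 1/16 / 5/16 = 1/5

P(Z = 3 | obs) = 1/5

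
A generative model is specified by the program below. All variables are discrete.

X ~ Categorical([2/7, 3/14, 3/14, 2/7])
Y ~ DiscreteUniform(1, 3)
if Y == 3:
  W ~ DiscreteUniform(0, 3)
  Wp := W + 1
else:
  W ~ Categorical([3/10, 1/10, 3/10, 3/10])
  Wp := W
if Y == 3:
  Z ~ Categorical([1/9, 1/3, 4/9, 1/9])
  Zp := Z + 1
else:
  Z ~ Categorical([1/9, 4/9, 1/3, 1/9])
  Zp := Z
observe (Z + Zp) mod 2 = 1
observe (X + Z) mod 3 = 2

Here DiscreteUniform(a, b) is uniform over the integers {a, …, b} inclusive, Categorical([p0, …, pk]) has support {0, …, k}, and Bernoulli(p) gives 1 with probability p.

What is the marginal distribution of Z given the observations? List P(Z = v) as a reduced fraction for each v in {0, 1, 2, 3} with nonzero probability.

P(Z=0) = 3/47, P(Z=1) = 9/47, P(Z=2) = 32/47, P(Z=3) = 3/47

Enumerate traces; 20 have nonzero weight after conditioning:
  (X=0, Y=3, W=0, Z=2) weight 2/189
  (X=0, Y=3, W=1, Z=2) weight 2/189
  (X=0, Y=3, W=2, Z=2) weight 2/189
  (X=0, Y=3, W=3, Z=2) weight 2/189
  (X=1, Y=3, W=0, Z=1) weight 1/168
  (X=1, Y=3, W=1, Z=1) weight 1/168
  (X=1, Y=3, W=2, Z=1) weight 1/168
  (X=1, Y=3, W=3, Z=1) weight 1/168
  (X=2, Y=3, W=0, Z=0) weight 1/504
  (X=2, Y=3, W=0, Z=3) weight 1/504
  … 10 more
Group by Z:
  weight(Z=0) = 1/126
  weight(Z=1) = 1/42
  weight(Z=2) = 16/189
  weight(Z=3) = 1/126
Total weight = 1/126 + 1/42 + 16/189 + 1/126 = 47/378
P(Z=0 | obs) = 1/126 / 47/378 = 3/47
P(Z=1 | obs) = 1/42 / 47/378 = 9/47
P(Z=2 | obs) = 16/189 / 47/378 = 32/47
P(Z=3 | obs) = 1/126 / 47/378 = 3/47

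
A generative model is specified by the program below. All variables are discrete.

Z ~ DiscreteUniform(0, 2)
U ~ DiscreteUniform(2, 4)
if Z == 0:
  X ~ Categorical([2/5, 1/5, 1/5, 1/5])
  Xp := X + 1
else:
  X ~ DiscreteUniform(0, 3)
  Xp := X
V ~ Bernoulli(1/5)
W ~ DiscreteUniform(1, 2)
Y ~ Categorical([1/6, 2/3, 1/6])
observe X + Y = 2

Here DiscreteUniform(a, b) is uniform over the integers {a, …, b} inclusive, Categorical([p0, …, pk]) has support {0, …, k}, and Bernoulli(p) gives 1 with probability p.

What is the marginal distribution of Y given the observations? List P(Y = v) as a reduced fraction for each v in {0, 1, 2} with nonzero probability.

P(Y=0) = 7/44, P(Y=1) = 7/11, P(Y=2) = 9/44

Enumerate traces; 108 have nonzero weight after conditioning:
  (Z=0, U=2, X=0, V=0, W=1, Y=2) weight 2/675
  (Z=0, U=2, X=0, V=0, W=2, Y=2) weight 2/675
  (Z=0, U=2, X=0, V=1, W=1, Y=2) weight 1/1350
  (Z=0, U=2, X=0, V=1, W=2, Y=2) weight 1/1350
  (Z=0, U=2, X=1, V=0, W=1, Y=1) weight 4/675
  (Z=0, U=2, X=1, V=0, W=2, Y=1) weight 4/675
  (Z=0, U=2, X=1, V=1, W=1, Y=1) weight 1/675
  (Z=0, U=2, X=1, V=1, W=2, Y=1) weight 1/675
  (Z=0, U=2, X=2, V=0, W=1, Y=0) weight 1/675
  … 99 more
Group by Y:
  weight(Y=0) = 7/180
  weight(Y=1) = 7/45
  weight(Y=2) = 1/20
Total weight = 7/180 + 7/45 + 1/20 = 11/45
P(Y=0 | obs) = 7/180 / 11/45 = 7/44
P(Y=1 | obs) = 7/45 / 11/45 = 7/11
P(Y=2 | obs) = 1/20 / 11/45 = 9/44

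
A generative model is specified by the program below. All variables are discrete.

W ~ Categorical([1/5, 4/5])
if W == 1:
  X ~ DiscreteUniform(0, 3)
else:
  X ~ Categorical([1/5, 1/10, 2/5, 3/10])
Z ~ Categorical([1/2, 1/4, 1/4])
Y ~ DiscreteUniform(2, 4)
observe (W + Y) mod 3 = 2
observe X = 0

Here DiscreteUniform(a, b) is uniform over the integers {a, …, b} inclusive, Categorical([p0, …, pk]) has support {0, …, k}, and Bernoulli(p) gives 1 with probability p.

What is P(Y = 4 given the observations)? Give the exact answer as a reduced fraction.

P(Y = 4 | obs) = 5/6

Enumerate traces; 6 have nonzero weight after conditioning:
  (W=0, X=0, Z=0, Y=2) weight 1/150
  (W=0, X=0, Z=1, Y=2) weight 1/300
  (W=0, X=0, Z=2, Y=2) weight 1/300
  (W=1, X=0, Z=0, Y=4) weight 1/30
  (W=1, X=0, Z=1, Y=4) weight 1/60
  (W=1, X=0, Z=2, Y=4) weight 1/60
Group by Y:
  weight(Y=2) = 1/75
  weight(Y=4) = 1/15
Total weight = 1/75 + 1/15 = 2/25
P(Y=2 | obs) = 1/75 / 2/25 = 1/6
P(Y=4 | obs) = 1/15 / 2/25 = 5/6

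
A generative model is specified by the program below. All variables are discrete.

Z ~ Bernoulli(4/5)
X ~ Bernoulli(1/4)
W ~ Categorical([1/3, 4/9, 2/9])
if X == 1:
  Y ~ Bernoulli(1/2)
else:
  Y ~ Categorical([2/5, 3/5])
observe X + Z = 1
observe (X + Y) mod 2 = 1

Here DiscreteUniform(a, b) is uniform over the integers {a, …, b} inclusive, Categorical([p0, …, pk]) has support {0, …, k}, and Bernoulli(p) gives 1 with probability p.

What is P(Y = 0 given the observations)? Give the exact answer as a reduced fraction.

P(Y = 0 | obs) = 5/77

Enumerate traces; 6 have nonzero weight after conditioning:
  (Z=0, X=1, W=0, Y=0) weight 1/120
  (Z=0, X=1, W=1, Y=0) weight 1/90
  (Z=0, X=1, W=2, Y=0) weight 1/180
  (Z=1, X=0, W=0, Y=1) weight 3/25
  (Z=1, X=0, W=1, Y=1) weight 4/25
  (Z=1, X=0, W=2, Y=1) weight 2/25
Group by Y:
  weight(Y=0) = 1/40
  weight(Y=1) = 9/25
Total weight = 1/40 + 9/25 = 77/200
P(Y=0 | obs) = 1/40 / 77/200 = 5/77
P(Y=1 | obs) = 9/25 / 77/200 = 72/77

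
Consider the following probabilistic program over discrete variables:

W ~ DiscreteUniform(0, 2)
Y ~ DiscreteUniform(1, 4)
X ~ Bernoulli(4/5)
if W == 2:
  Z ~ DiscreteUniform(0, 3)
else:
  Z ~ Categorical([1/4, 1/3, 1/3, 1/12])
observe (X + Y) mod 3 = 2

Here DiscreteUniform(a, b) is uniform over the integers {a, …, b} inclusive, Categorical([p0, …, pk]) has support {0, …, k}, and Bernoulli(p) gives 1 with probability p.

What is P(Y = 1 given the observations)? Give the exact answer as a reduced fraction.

P(Y = 1 | obs) = 4/9

Enumerate traces; 36 have nonzero weight after conditioning:
  (W=0, Y=1, X=1, Z=0) weight 1/60
  (W=0, Y=1, X=1, Z=1) weight 1/45
  (W=0, Y=1, X=1, Z=2) weight 1/45
  (W=0, Y=1, X=1, Z=3) weight 1/180
  (W=0, Y=2, X=0, Z=0) weight 1/240
  (W=0, Y=2, X=0, Z=1) weight 1/180
  (W=0, Y=2, X=0, Z=2) weight 1/180
  (W=0, Y=2, X=0, Z=3) weight 1/720
  (W=0, Y=4, X=1, Z=0) weight 1/60
  … 27 more
Group by Y:
  weight(Y=1) = 1/5
  weight(Y=2) = 1/20
  weight(Y=4) = 1/5
Total weight = 1/5 + 1/20 + 1/5 = 9/20
P(Y=1 | obs) = 1/5 / 9/20 = 4/9
P(Y=2 | obs) = 1/20 / 9/20 = 1/9
P(Y=4 | obs) = 1/5 / 9/20 = 4/9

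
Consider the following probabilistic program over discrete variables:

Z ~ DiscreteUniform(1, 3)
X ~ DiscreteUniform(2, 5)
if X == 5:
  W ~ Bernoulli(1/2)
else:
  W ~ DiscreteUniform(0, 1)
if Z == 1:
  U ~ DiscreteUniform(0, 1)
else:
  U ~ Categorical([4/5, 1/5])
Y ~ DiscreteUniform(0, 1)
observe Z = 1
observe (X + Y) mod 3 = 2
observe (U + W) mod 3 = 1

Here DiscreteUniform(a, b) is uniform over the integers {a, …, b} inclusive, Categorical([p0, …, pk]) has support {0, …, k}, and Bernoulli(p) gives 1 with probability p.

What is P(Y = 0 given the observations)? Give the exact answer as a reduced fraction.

Enumerate traces; 6 have nonzero weight after conditioning:
  (Z=1, X=2, W=0, U=1, Y=0) weight 1/96
  (Z=1, X=2, W=1, U=0, Y=0) weight 1/96
  (Z=1, X=4, W=0, U=1, Y=1) weight 1/96
  (Z=1, X=4, W=1, U=0, Y=1) weight 1/96
  (Z=1, X=5, W=0, U=1, Y=0) weight 1/96
  (Z=1, X=5, W=1, U=0, Y=0) weight 1/96
Group by Y:
  weight(Y=0) = 1/24
  weight(Y=1) = 1/48
Total weight = 1/24 + 1/48 = 1/16
P(Y=0 | obs) = 1/24 / 1/16 = 2/3
P(Y=1 | obs) = 1/48 / 1/16 = 1/3

P(Y = 0 | obs) = 2/3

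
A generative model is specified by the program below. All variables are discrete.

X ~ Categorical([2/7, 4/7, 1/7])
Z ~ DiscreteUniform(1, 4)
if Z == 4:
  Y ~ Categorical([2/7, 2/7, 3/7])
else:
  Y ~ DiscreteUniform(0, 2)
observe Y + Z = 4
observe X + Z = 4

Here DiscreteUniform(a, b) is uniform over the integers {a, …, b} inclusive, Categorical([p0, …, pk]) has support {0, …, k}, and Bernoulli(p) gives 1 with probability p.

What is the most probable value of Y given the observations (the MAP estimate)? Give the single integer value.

Enumerate traces; 3 have nonzero weight after conditioning:
  (X=0, Z=4, Y=0) weight 1/49
  (X=1, Z=3, Y=1) weight 1/21
  (X=2, Z=2, Y=2) weight 1/84
Group by Y:
  weight(Y=0) = 1/49
  weight(Y=1) = 1/21
  weight(Y=2) = 1/84
Total weight = 1/49 + 1/21 + 1/84 = 47/588
P(Y=0 | obs) = 1/49 / 47/588 = 12/47
P(Y=1 | obs) = 1/21 / 47/588 = 28/47
P(Y=2 | obs) = 1/84 / 47/588 = 7/47
argmax = 1

argmax_v P(Y = v | obs) = 1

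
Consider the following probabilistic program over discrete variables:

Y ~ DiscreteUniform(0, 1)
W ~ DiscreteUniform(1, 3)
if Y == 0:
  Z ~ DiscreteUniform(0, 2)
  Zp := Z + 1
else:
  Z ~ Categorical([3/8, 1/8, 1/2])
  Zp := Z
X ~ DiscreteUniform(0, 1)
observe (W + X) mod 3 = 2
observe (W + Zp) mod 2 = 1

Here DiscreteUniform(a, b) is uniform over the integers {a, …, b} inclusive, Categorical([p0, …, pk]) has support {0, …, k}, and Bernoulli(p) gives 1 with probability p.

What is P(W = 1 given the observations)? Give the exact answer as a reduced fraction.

P(W = 1 | obs) = 29/48

Enumerate traces; 6 have nonzero weight after conditioning:
  (Y=0, W=1, Z=1, X=1) weight 1/36
  (Y=0, W=2, Z=0, X=0) weight 1/36
  (Y=0, W=2, Z=2, X=0) weight 1/36
  (Y=1, W=1, Z=0, X=1) weight 1/32
  (Y=1, W=1, Z=2, X=1) weight 1/24
  (Y=1, W=2, Z=1, X=0) weight 1/96
Group by W:
  weight(W=1) = 29/288
  weight(W=2) = 19/288
Total weight = 29/288 + 19/288 = 1/6
P(W=1 | obs) = 29/288 / 1/6 = 29/48
P(W=2 | obs) = 19/288 / 1/6 = 19/48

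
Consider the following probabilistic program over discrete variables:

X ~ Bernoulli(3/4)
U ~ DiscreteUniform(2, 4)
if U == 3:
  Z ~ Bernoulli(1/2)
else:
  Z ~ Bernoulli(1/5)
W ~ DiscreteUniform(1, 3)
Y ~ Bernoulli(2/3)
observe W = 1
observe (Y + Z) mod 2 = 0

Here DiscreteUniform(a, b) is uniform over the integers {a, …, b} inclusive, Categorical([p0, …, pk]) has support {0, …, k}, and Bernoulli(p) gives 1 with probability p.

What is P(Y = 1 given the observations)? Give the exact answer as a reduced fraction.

Enumerate traces; 12 have nonzero weight after conditioning:
  (X=0, U=2, Z=0, W=1, Y=0) weight 1/135
  (X=0, U=2, Z=1, W=1, Y=1) weight 1/270
  (X=0, U=3, Z=0, W=1, Y=0) weight 1/216
  (X=0, U=3, Z=1, W=1, Y=1) weight 1/108
  (X=0, U=4, Z=0, W=1, Y=0) weight 1/135
  (X=0, U=4, Z=1, W=1, Y=1) weight 1/270
  (X=1, U=2, Z=0, W=1, Y=0) weight 1/45
  (X=1, U=2, Z=1, W=1, Y=1) weight 1/90
  … 4 more
Group by Y:
  weight(Y=0) = 7/90
  weight(Y=1) = 1/15
Total weight = 7/90 + 1/15 = 13/90
P(Y=0 | obs) = 7/90 / 13/90 = 7/13
P(Y=1 | obs) = 1/15 / 13/90 = 6/13

P(Y = 1 | obs) = 6/13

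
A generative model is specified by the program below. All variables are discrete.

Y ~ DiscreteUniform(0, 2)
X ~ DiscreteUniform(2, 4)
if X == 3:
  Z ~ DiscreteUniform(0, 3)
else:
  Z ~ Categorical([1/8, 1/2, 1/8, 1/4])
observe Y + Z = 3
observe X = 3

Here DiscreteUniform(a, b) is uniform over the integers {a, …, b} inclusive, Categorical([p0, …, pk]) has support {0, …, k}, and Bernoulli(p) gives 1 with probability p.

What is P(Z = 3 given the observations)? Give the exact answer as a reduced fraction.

Enumerate traces; 3 have nonzero weight after conditioning:
  (Y=0, X=3, Z=3) weight 1/36
  (Y=1, X=3, Z=2) weight 1/36
  (Y=2, X=3, Z=1) weight 1/36
Group by Z:
  weight(Z=1) = 1/36
  weight(Z=2) = 1/36
  weight(Z=3) = 1/36
Total weight = 1/36 + 1/36 + 1/36 = 1/12
P(Z=1 | obs) = 1/36 / 1/12 = 1/3
P(Z=2 | obs) = 1/36 / 1/12 = 1/3
P(Z=3 | obs) = 1/36 / 1/12 = 1/3

P(Z = 3 | obs) = 1/3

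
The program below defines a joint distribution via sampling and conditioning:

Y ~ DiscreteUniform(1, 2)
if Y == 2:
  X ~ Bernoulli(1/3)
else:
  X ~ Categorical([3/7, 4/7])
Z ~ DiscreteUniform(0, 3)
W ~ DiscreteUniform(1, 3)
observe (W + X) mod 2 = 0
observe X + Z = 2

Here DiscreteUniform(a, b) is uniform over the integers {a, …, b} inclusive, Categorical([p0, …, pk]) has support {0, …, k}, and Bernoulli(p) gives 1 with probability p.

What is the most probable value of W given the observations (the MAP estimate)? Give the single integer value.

argmax_v P(W = v | obs) = 2

Enumerate traces; 6 have nonzero weight after conditioning:
  (Y=1, X=0, Z=2, W=2) weight 1/56
  (Y=1, X=1, Z=1, W=1) weight 1/42
  (Y=1, X=1, Z=1, W=3) weight 1/42
  (Y=2, X=0, Z=2, W=2) weight 1/36
  (Y=2, X=1, Z=1, W=1) weight 1/72
  (Y=2, X=1, Z=1, W=3) weight 1/72
Group by W:
  weight(W=1) = 19/504
  weight(W=2) = 23/504
  weight(W=3) = 19/504
Total weight = 19/504 + 23/504 + 19/504 = 61/504
P(W=1 | obs) = 19/504 / 61/504 = 19/61
P(W=2 | obs) = 23/504 / 61/504 = 23/61
P(W=3 | obs) = 19/504 / 61/504 = 19/61
argmax = 2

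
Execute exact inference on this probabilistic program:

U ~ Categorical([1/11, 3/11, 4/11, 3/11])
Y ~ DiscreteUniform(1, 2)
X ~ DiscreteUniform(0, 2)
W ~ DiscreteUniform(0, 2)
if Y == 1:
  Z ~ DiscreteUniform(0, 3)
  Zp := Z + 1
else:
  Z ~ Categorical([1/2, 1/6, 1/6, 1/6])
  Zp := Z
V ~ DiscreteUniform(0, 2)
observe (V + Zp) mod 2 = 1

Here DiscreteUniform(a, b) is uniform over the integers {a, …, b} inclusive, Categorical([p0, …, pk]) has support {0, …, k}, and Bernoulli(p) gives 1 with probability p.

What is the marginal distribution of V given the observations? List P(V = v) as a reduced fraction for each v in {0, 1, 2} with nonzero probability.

P(V=0) = 5/17, P(V=1) = 7/17, P(V=2) = 5/17

Enumerate traces; 432 have nonzero weight after conditioning:
  (U=0, Y=1, X=0, W=0, Z=0, V=0) weight 1/2376
  (U=0, Y=1, X=0, W=0, Z=0, V=2) weight 1/2376
  (U=0, Y=1, X=0, W=0, Z=1, V=1) weight 1/2376
  (U=0, Y=1, X=0, W=0, Z=2, V=0) weight 1/2376
  (U=0, Y=1, X=0, W=0, Z=2, V=2) weight 1/2376
  (U=0, Y=1, X=0, W=0, Z=3, V=1) weight 1/2376
  (U=0, Y=1, X=0, W=1, Z=0, V=0) weight 1/2376
  (U=0, Y=1, X=0, W=1, Z=0, V=2) weight 1/2376
  … 424 more
Group by V:
  weight(V=0) = 5/36
  weight(V=1) = 7/36
  weight(V=2) = 5/36
Total weight = 5/36 + 7/36 + 5/36 = 17/36
P(V=0 | obs) = 5/36 / 17/36 = 5/17
P(V=1 | obs) = 7/36 / 17/36 = 7/17
P(V=2 | obs) = 5/36 / 17/36 = 5/17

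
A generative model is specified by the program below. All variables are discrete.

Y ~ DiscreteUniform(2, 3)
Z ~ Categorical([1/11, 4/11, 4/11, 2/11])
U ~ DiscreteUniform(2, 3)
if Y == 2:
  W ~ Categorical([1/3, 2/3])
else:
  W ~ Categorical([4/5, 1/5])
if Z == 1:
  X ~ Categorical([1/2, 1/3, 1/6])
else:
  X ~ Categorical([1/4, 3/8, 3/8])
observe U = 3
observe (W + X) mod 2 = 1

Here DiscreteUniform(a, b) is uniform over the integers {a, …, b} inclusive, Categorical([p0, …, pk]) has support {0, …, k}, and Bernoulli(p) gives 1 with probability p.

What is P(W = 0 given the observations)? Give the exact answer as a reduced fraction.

Enumerate traces; 24 have nonzero weight after conditioning:
  (Y=2, Z=0, U=3, W=0, X=1) weight 1/352
  (Y=2, Z=0, U=3, W=1, X=0) weight 1/264
  (Y=2, Z=0, U=3, W=1, X=2) weight 1/176
  (Y=2, Z=1, U=3, W=0, X=1) weight 1/99
  (Y=2, Z=1, U=3, W=1, X=0) weight 1/33
  (Y=2, Z=1, U=3, W=1, X=2) weight 1/99
  (Y=2, Z=2, U=3, W=0, X=1) weight 1/88
  (Y=2, Z=2, U=3, W=1, X=0) weight 1/66
  … 16 more
Group by W:
  weight(W=0) = 323/3168
  weight(W=1) = 2197/15840
Total weight = 323/3168 + 2197/15840 = 953/3960
P(W=0 | obs) = 323/3168 / 953/3960 = 1615/3812
P(W=1 | obs) = 2197/15840 / 953/3960 = 2197/3812

P(W = 0 | obs) = 1615/3812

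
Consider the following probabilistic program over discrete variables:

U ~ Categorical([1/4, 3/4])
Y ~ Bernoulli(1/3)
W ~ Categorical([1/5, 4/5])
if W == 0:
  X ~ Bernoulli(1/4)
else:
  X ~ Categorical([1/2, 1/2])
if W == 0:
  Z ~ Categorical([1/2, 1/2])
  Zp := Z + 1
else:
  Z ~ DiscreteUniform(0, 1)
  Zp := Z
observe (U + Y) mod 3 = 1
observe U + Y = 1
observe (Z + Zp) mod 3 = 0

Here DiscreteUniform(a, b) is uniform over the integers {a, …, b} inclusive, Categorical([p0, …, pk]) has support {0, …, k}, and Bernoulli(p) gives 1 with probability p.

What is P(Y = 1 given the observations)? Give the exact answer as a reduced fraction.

Enumerate traces; 8 have nonzero weight after conditioning:
  (U=0, Y=1, W=0, X=0, Z=1) weight 1/160
  (U=0, Y=1, W=0, X=1, Z=1) weight 1/480
  (U=0, Y=1, W=1, X=0, Z=0) weight 1/60
  (U=0, Y=1, W=1, X=1, Z=0) weight 1/60
  (U=1, Y=0, W=0, X=0, Z=1) weight 3/80
  (U=1, Y=0, W=0, X=1, Z=1) weight 1/80
  (U=1, Y=0, W=1, X=0, Z=0) weight 1/10
  (U=1, Y=0, W=1, X=1, Z=0) weight 1/10
Group by Y:
  weight(Y=0) = 1/4
  weight(Y=1) = 1/24
Total weight = 1/4 + 1/24 = 7/24
P(Y=0 | obs) = 1/4 / 7/24 = 6/7
P(Y=1 | obs) = 1/24 / 7/24 = 1/7

P(Y = 1 | obs) = 1/7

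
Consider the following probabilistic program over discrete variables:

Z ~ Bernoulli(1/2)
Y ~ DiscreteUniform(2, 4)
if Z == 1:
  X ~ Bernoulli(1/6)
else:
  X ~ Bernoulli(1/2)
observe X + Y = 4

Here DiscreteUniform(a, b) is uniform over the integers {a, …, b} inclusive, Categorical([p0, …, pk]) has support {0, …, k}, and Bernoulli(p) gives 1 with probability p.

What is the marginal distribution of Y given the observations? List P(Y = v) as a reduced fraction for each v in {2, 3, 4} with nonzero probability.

Enumerate traces; 4 have nonzero weight after conditioning:
  (Z=0, Y=3, X=1) weight 1/12
  (Z=0, Y=4, X=0) weight 1/12
  (Z=1, Y=3, X=1) weight 1/36
  (Z=1, Y=4, X=0) weight 5/36
Group by Y:
  weight(Y=3) = 1/9
  weight(Y=4) = 2/9
Total weight = 1/9 + 2/9 = 1/3
P(Y=3 | obs) = 1/9 / 1/3 = 1/3
P(Y=4 | obs) = 2/9 / 1/3 = 2/3

P(Y=3) = 1/3, P(Y=4) = 2/3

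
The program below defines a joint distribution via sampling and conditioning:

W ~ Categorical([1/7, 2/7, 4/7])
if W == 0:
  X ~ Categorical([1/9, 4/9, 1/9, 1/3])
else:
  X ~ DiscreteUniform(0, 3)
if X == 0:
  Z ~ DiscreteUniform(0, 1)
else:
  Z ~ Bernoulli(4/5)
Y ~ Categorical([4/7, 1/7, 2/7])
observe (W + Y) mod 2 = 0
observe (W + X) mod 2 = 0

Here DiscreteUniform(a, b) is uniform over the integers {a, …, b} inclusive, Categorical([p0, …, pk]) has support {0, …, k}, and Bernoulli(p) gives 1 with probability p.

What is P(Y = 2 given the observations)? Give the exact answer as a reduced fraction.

P(Y = 2 | obs) = 40/129

Enumerate traces; 20 have nonzero weight after conditioning:
  (W=0, X=0, Z=0, Y=0) weight 2/441
  (W=0, X=0, Z=0, Y=2) weight 1/441
  (W=0, X=0, Z=1, Y=0) weight 2/441
  (W=0, X=0, Z=1, Y=2) weight 1/441
  (W=0, X=2, Z=0, Y=0) weight 4/2205
  (W=0, X=2, Z=0, Y=2) weight 2/2205
  (W=0, X=2, Z=1, Y=0) weight 16/2205
  (W=0, X=2, Z=1, Y=2) weight 8/2205
  (W=1, X=1, Z=0, Y=1) weight 1/490
  … 11 more
Group by Y:
  weight(Y=0) = 80/441
  weight(Y=1) = 1/49
  weight(Y=2) = 40/441
Total weight = 80/441 + 1/49 + 40/441 = 43/147
P(Y=0 | obs) = 80/441 / 43/147 = 80/129
P(Y=1 | obs) = 1/49 / 43/147 = 3/43
P(Y=2 | obs) = 40/441 / 43/147 = 40/129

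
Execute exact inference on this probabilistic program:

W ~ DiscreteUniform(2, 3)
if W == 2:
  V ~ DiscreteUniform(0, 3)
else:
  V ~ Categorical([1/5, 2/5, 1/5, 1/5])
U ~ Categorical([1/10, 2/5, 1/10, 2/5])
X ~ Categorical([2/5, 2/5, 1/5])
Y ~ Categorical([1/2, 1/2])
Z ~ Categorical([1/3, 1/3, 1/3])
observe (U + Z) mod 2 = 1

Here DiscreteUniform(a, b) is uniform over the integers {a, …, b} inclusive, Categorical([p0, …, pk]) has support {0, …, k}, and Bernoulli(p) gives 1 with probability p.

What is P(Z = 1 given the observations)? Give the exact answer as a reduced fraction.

P(Z = 1 | obs) = 1/9

Enumerate traces; 288 have nonzero weight after conditioning:
  (W=2, V=0, U=0, X=0, Y=0, Z=1) weight 1/1200
  (W=2, V=0, U=0, X=0, Y=1, Z=1) weight 1/1200
  (W=2, V=0, U=0, X=1, Y=0, Z=1) weight 1/1200
  (W=2, V=0, U=0, X=1, Y=1, Z=1) weight 1/1200
  (W=2, V=0, U=0, X=2, Y=0, Z=1) weight 1/2400
  (W=2, V=0, U=0, X=2, Y=1, Z=1) weight 1/2400
  (W=2, V=0, U=1, X=0, Y=0, Z=0) weight 1/300
  (W=2, V=0, U=1, X=0, Y=0, Z=2) weight 1/300
  … 280 more
Group by Z:
  weight(Z=0) = 4/15
  weight(Z=1) = 1/15
  weight(Z=2) = 4/15
Total weight = 4/15 + 1/15 + 4/15 = 3/5
P(Z=0 | obs) = 4/15 / 3/5 = 4/9
P(Z=1 | obs) = 1/15 / 3/5 = 1/9
P(Z=2 | obs) = 4/15 / 3/5 = 4/9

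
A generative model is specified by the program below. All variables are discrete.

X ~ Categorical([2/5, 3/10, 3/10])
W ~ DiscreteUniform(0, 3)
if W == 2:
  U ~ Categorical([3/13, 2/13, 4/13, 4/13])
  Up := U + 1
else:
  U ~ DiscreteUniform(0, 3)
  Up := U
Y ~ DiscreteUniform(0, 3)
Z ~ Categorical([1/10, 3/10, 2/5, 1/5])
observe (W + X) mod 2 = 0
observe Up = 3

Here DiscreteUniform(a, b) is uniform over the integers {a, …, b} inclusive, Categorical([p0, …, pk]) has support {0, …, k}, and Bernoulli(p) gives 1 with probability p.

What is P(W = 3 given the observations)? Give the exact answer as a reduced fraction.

P(W = 3 | obs) = 39/281

Enumerate traces; 96 have nonzero weight after conditioning:
  (X=0, W=0, U=3, Y=0, Z=0) weight 1/1600
  (X=0, W=0, U=3, Y=0, Z=1) weight 3/1600
  (X=0, W=0, U=3, Y=0, Z=2) weight 1/400
  (X=0, W=0, U=3, Y=0, Z=3) weight 1/800
  (X=0, W=0, U=3, Y=1, Z=0) weight 1/1600
  (X=0, W=0, U=3, Y=1, Z=1) weight 3/1600
  (X=0, W=0, U=3, Y=1, Z=2) weight 1/400
  (X=0, W=0, U=3, Y=1, Z=3) weight 1/800
  (X=0, W=2, U=2, Y=0, Z=0) weight 1/1300
  (X=1, W=1, U=3, Y=0, Z=0) weight 3/6400
  … 86 more
Group by W:
  weight(W=0) = 7/160
  weight(W=1) = 3/160
  weight(W=2) = 7/130
  weight(W=3) = 3/160
Total weight = 7/160 + 3/160 + 7/130 + 3/160 = 281/2080
P(W=0 | obs) = 7/160 / 281/2080 = 91/281
P(W=1 | obs) = 3/160 / 281/2080 = 39/281
P(W=2 | obs) = 7/130 / 281/2080 = 112/281
P(W=3 | obs) = 3/160 / 281/2080 = 39/281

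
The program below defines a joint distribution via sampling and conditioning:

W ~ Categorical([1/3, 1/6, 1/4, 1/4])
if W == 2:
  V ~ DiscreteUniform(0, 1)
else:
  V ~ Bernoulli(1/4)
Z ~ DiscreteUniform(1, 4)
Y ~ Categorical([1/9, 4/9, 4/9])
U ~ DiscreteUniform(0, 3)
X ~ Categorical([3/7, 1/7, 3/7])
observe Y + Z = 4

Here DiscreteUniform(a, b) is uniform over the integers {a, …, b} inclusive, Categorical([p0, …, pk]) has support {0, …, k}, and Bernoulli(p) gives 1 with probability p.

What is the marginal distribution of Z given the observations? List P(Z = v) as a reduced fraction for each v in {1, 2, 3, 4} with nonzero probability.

P(Z=2) = 4/9, P(Z=3) = 4/9, P(Z=4) = 1/9

Enumerate traces; 288 have nonzero weight after conditioning:
  (W=0, V=0, Z=2, Y=2, U=0, X=0) weight 1/336
  (W=0, V=0, Z=2, Y=2, U=0, X=1) weight 1/1008
  (W=0, V=0, Z=2, Y=2, U=0, X=2) weight 1/336
  (W=0, V=0, Z=2, Y=2, U=1, X=0) weight 1/336
  (W=0, V=0, Z=2, Y=2, U=1, X=1) weight 1/1008
  (W=0, V=0, Z=2, Y=2, U=1, X=2) weight 1/336
  (W=0, V=0, Z=2, Y=2, U=2, X=0) weight 1/336
  (W=0, V=0, Z=2, Y=2, U=2, X=1) weight 1/1008
  (W=0, V=0, Z=3, Y=1, U=0, X=0) weight 1/336
  (W=0, V=0, Z=4, Y=0, U=0, X=0) weight 1/1344
  … 278 more
Group by Z:
  weight(Z=2) = 1/9
  weight(Z=3) = 1/9
  weight(Z=4) = 1/36
Total weight = 1/9 + 1/9 + 1/36 = 1/4
P(Z=2 | obs) = 1/9 / 1/4 = 4/9
P(Z=3 | obs) = 1/9 / 1/4 = 4/9
P(Z=4 | obs) = 1/36 / 1/4 = 1/9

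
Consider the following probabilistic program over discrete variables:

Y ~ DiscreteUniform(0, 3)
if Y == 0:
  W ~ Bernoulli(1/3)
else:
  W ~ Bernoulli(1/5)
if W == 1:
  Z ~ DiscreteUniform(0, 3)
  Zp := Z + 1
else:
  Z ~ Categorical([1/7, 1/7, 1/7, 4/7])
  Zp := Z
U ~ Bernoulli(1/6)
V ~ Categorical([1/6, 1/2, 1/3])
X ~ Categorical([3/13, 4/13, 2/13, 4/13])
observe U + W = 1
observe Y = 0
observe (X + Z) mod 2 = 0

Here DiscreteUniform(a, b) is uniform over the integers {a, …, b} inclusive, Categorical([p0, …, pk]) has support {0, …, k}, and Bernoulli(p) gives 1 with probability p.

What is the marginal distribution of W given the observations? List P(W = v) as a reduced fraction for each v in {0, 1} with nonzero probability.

P(W=0) = 40/131, P(W=1) = 91/131

Enumerate traces; 48 have nonzero weight after conditioning:
  (Y=0, W=0, Z=0, U=1, V=0, X=0) weight 1/6552
  (Y=0, W=0, Z=0, U=1, V=0, X=2) weight 1/9828
  (Y=0, W=0, Z=0, U=1, V=1, X=0) weight 1/2184
  (Y=0, W=0, Z=0, U=1, V=1, X=2) weight 1/3276
  (Y=0, W=0, Z=0, U=1, V=2, X=0) weight 1/3276
  (Y=0, W=0, Z=0, U=1, V=2, X=2) weight 1/4914
  (Y=0, W=0, Z=1, U=1, V=0, X=1) weight 1/4914
  (Y=0, W=0, Z=1, U=1, V=0, X=3) weight 1/4914
  (Y=0, W=1, Z=0, U=0, V=0, X=0) weight 5/7488
  … 39 more
Group by W:
  weight(W=0) = 25/1638
  weight(W=1) = 5/144
Total weight = 25/1638 + 5/144 = 655/13104
P(W=0 | obs) = 25/1638 / 655/13104 = 40/131
P(W=1 | obs) = 5/144 / 655/13104 = 91/131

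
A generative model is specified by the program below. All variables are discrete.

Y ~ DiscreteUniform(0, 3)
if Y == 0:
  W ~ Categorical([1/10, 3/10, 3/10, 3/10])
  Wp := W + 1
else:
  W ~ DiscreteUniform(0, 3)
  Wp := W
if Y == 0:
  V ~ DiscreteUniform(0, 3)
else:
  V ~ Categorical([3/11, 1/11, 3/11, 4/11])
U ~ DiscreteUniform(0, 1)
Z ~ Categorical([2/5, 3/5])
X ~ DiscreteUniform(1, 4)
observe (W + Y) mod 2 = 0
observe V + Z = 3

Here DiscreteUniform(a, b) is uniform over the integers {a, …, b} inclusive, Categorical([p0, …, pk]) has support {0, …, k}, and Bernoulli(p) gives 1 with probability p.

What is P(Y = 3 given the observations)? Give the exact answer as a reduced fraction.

Enumerate traces; 128 have nonzero weight after conditioning:
  (Y=0, W=0, V=2, U=0, Z=1, X=1) weight 3/6400
  (Y=0, W=0, V=2, U=0, Z=1, X=2) weight 3/6400
  (Y=0, W=0, V=2, U=0, Z=1, X=3) weight 3/6400
  (Y=0, W=0, V=2, U=0, Z=1, X=4) weight 3/6400
  (Y=0, W=0, V=2, U=1, Z=1, X=1) weight 3/6400
  (Y=0, W=0, V=2, U=1, Z=1, X=2) weight 3/6400
  (Y=0, W=0, V=2, U=1, Z=1, X=3) weight 3/6400
  (Y=0, W=0, V=2, U=1, Z=1, X=4) weight 3/6400
  (Y=1, W=1, V=2, U=0, Z=1, X=1) weight 9/7040
  (Y=2, W=0, V=2, U=0, Z=1, X=1) weight 9/7040
  … 118 more
Group by Y:
  weight(Y=0) = 1/40
  weight(Y=1) = 17/440
  weight(Y=2) = 17/440
  weight(Y=3) = 17/440
Total weight = 1/40 + 17/440 + 17/440 + 17/440 = 31/220
P(Y=0 | obs) = 1/40 / 31/220 = 11/62
P(Y=1 | obs) = 17/440 / 31/220 = 17/62
P(Y=2 | obs) = 17/440 / 31/220 = 17/62
P(Y=3 | obs) = 17/440 / 31/220 = 17/62

P(Y = 3 | obs) = 17/62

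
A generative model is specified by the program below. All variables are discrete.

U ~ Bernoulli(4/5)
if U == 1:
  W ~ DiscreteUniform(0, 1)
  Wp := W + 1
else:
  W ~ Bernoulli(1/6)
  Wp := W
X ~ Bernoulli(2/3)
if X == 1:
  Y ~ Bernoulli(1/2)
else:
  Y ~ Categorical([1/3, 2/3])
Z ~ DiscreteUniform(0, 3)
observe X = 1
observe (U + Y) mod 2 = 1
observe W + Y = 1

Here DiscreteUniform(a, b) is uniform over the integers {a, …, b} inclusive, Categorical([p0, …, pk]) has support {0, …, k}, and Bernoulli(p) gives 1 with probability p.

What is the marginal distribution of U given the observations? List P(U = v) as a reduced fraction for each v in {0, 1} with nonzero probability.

Enumerate traces; 8 have nonzero weight after conditioning:
  (U=0, W=0, X=1, Y=1, Z=0) weight 1/72
  (U=0, W=0, X=1, Y=1, Z=1) weight 1/72
  (U=0, W=0, X=1, Y=1, Z=2) weight 1/72
  (U=0, W=0, X=1, Y=1, Z=3) weight 1/72
  (U=1, W=1, X=1, Y=0, Z=0) weight 1/30
  (U=1, W=1, X=1, Y=0, Z=1) weight 1/30
  (U=1, W=1, X=1, Y=0, Z=2) weight 1/30
  (U=1, W=1, X=1, Y=0, Z=3) weight 1/30
Group by U:
  weight(U=0) = 1/18
  weight(U=1) = 2/15
Total weight = 1/18 + 2/15 = 17/90
P(U=0 | obs) = 1/18 / 17/90 = 5/17
P(U=1 | obs) = 2/15 / 17/90 = 12/17

P(U=0) = 5/17, P(U=1) = 12/17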